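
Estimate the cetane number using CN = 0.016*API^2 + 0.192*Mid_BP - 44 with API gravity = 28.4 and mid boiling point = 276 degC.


CN = 0.016 * 28.4^2 + 0.192 * 276 - 44
CN = 12.90496 + 52.992 - 44 = 21.89696

21.89696


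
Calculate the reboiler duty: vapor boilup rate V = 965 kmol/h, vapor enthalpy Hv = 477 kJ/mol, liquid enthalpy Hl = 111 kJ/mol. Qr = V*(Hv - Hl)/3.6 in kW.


Qr = 965 * (477 - 111) / 3.6 = 965 * 366 / 3.6 = 98110

98110 kW


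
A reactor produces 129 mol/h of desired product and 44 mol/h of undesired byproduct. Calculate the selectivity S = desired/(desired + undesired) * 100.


Selectivity = desired / (desired + undesired) * 100
Total products = 129 + 44 = 173 mol/h
S = 129 / 173 * 100
= 0.7457 * 100
= 74.57 %

74.57 %


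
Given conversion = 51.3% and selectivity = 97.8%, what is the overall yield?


Overall yield = conversion (%) * selectivity (%) / 100
Conversion = 51.3%, Selectivity = 97.8%
Y = 51.3 * 97.8 / 100
= 50.1714 %

50.1714 %


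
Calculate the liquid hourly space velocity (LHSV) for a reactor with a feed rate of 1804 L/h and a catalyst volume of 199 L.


LHSV = volumetric feed rate / catalyst volume
= 1804 L/h / 199 L
= 9.065 h^-1

9.065 h^-1


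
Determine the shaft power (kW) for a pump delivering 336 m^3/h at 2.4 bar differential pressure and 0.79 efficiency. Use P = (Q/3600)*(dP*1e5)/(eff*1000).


Q = 336 / 3600 = 0.0933333 m^3/s
P = 0.0933333 * (2.4 * 1e5) / 0.79 / 1000 = 28.35

28.35 kW


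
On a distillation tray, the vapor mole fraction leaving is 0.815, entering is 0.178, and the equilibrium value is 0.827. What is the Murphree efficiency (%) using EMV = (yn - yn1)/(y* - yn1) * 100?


Murphree vapor efficiency: EMV = (y_n - y_(n-1)) / (y*_n - y_(n-1)) * 100
EMV = (0.815 - 0.178) / (0.827 - 0.178) * 100 = 0.637 / 0.649 * 100 = 98.15

98.15 %


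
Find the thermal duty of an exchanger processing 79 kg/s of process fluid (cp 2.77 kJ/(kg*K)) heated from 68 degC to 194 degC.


Q = m_dot * cp * delta_T
delta_T = 194 - 68 = 126 K
Q = 79 * 2.77 * 126
= 218.83 * 126
= 27572.58 kW

27572.58 kW


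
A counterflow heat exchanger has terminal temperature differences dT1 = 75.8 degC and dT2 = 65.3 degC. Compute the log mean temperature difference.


LMTD = (dT1 - dT2) / ln(dT1/dT2)
= (75.8 - 65.3) / ln(75.8 / 65.3) = 10.5 / 0.149106 = 70.42

70.42 degC


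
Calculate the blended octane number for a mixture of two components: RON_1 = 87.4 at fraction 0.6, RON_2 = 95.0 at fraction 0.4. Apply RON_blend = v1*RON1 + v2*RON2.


Linear blending: RON_blend = sum(vi * RONi)
Contribution 1: 0.6 * 87.4 = 52.44
Contribution 2: 0.4 * 95.0 = 38
RON_blend = 52.44 + 38 = 90.44

90.44


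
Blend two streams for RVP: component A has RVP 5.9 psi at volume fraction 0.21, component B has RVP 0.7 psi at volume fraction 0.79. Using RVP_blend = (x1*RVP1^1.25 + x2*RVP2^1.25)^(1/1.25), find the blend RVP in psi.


Chevron index: RVP_blend = (sum xi*RVPi^1.25)^(1/1.25)
RVP^1.25 terms: 0.21 * 5.9^1.25 + 0.79 * 0.7^1.25 = 2.43683
RVP_blend = 2.43683^(1/1.25) = 2.039

2.039 psi


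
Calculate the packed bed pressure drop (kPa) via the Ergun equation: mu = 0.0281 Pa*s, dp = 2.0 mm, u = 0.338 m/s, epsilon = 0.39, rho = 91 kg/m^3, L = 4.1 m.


dp = 2.0 mm = 0.002 m
Viscous term = 150*0.0281*0.338*(1-0.39)^2 / (0.002^2*0.39^3) = 2234190
Inertial term = 1.75*91*0.338^2*(1-0.39) / (0.002*0.39^3) = 93544.6
dP/L = 2234190 + 93544.6 = 2327730 Pa/m
dP = 2327730 * 4.1 / 1000 = 9544 kPa

9544 kPa


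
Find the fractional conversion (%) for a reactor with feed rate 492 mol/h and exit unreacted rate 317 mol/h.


X = (F_in - F_out) / F_in * 100
Moles reacted = 492 - 317 = 175
X = 175 / 492 * 100
= 0.3557 * 100
= 35.57 %

35.57 %


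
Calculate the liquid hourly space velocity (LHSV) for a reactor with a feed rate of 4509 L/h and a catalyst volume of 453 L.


LHSV = volumetric feed rate / catalyst volume
= 4509 L/h / 453 L
= 9.954 h^-1

9.954 h^-1


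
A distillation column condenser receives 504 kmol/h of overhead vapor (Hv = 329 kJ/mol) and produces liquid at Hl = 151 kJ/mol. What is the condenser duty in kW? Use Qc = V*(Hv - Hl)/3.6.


Qc = 504 * (329 - 151) / 3.6 = 504 * 178 / 3.6 = 24920

24920 kW


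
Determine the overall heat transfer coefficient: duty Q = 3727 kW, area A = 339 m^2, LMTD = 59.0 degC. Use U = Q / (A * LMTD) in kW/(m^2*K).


From Q = U*A*LMTD, U = Q / (A * LMTD)
U = 3727 / (339 * 59.0) = 3727 / 20001 = 0.1863

0.1863 kW/(m^2*K)


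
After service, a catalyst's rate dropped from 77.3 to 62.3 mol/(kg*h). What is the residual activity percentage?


Activity (%) = (rate_used / rate_fresh) * 100
rate_used = 62.3, rate_fresh = 77.3
= (62.3 / 77.3) * 100
= 0.8060 * 100 = 80.60

80.60 %


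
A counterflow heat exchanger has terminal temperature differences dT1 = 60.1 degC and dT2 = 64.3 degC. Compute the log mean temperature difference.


LMTD = (dT1 - dT2) / ln(dT1/dT2)
= (60.1 - 64.3) / ln(60.1 / 64.3) = -4.2 / -0.0675498 = 62.18

62.18 degC


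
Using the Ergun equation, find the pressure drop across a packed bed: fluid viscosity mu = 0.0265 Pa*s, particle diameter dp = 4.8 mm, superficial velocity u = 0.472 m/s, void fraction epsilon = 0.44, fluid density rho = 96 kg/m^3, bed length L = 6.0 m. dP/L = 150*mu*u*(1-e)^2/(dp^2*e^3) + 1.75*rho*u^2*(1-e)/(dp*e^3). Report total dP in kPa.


dp = 4.8 mm = 0.0048 m
Viscous term = 150*0.0265*0.472*(1-0.44)^2 / (0.0048^2*0.44^3) = 299788
Inertial term = 1.75*96*0.472^2*(1-0.44) / (0.0048*0.44^3) = 51260.4
dP/L = 299788 + 51260.4 = 351048 Pa/m
dP = 351048 * 6.0 / 1000 = 2106 kPa

2106 kPa


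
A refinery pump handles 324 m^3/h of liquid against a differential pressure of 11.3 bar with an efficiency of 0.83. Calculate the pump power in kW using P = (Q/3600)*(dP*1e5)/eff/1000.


Q = 324 / 3600 = 0.09 m^3/s
P = 0.09 * (11.3 * 1e5) / 0.83 / 1000 = 122.5

122.5 kW


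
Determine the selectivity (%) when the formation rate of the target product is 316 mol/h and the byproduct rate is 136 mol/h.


Selectivity = desired / (desired + undesired) * 100
Total products = 316 + 136 = 452 mol/h
S = 316 / 452 * 100
= 0.6991 * 100
= 69.91 %

69.91 %


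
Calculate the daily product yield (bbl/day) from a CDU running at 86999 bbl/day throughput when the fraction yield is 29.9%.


Crude throughput = 86999 bbl/day
Fraction yield = 29.9%
yield = throughput * fraction / 100
yield = 86999 * 29.9 / 100 = 26012.701

26012.701 bbl/day


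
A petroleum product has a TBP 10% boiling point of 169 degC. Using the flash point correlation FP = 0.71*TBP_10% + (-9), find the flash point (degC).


FP = 0.71 * 169 + (-9) = 110.99

110.99 degC


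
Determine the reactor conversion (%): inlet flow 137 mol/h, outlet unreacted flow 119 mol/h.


X = (F_in - F_out) / F_in * 100
Moles reacted = 137 - 119 = 18
X = 18 / 137 * 100
= 0.1314 * 100
= 13.14 %

13.14 %


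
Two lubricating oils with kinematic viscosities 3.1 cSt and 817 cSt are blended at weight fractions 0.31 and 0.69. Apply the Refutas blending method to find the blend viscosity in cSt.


Refutas method: VBN_i = 14.534*ln(ln(visc_i + 0.8)) + 10.975, blended linearly by mass fraction; since VBN is linear in VBI_i = ln(ln(visc_i + 0.8)) and the fractions sum to 1, blend VBI directly: visc = exp(exp(VBI_blend)) - 0.8
VBI_1 = ln(ln(3.1 + 0.8)) = 0.308202
VBI_2 = ln(ln(817 + 0.8)) = 1.90309
VBI_blend = 0.31 * 0.308202 + 0.69 * 1.90309 = 1.40867
visc_blend = exp(exp(1.40867)) - 0.8 = 58.97

58.97 cSt


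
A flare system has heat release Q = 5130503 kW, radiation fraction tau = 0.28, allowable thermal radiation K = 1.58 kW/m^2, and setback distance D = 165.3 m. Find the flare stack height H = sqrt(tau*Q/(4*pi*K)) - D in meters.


tau*Q/(4*pi*K) = 0.28 * 5130503 / (4 * pi * 1.58) = 72352.1
sqrt(72352.1) = 268.983
H = 268.983 - 165.3 = 103.7

103.7 m


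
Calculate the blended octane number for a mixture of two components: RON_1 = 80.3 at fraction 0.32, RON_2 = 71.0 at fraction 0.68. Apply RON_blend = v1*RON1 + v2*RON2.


Linear blending: RON_blend = sum(vi * RONi)
Contribution 1: 0.32 * 80.3 = 25.696
Contribution 2: 0.68 * 71.0 = 48.28
RON_blend = 25.696 + 48.28 = 73.976

73.976


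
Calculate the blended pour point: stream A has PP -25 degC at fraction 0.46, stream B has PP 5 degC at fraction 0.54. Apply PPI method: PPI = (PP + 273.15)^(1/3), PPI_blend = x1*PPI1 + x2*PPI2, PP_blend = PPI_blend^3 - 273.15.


PPI_1 = (-25 + 273.15)^(1/3) = 6.284028
PPI_2 = (5 + 273.15)^(1/3) = 6.527693
PPI_blend = 0.46 * 6.284028 + 0.54 * 6.527693 = 6.415607
PP_blend = 6.415607^3 - 273.15 = 264.0665 - 273.15 = -9.08

-9.08 degC


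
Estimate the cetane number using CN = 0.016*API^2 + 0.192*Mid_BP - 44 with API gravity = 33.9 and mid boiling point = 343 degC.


CN = 0.016 * 33.9^2 + 0.192 * 343 - 44
CN = 18.38736 + 65.856 - 44 = 40.24336

40.24336


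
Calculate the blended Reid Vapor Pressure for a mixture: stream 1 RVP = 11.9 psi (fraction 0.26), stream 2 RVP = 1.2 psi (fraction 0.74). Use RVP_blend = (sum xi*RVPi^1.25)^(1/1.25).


Chevron index: RVP_blend = (sum xi*RVPi^1.25)^(1/1.25)
RVP^1.25 terms: 0.26 * 11.9^1.25 + 0.74 * 1.2^1.25 = 6.67596
RVP_blend = 6.67596^(1/1.25) = 4.567

4.567 psi


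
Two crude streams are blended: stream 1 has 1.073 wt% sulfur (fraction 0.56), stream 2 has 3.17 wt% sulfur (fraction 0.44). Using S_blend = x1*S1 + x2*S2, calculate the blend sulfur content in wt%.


Linear sulfur blending: S_blend = x1*S1 + x2*S2
Contribution 1: 0.56 * 1.073 = 0.60088 wt%
Contribution 2: 0.44 * 3.17 = 1.3948 wt%
S_blend = 0.60088 + 1.3948 = 1.99568

1.99568 wt%


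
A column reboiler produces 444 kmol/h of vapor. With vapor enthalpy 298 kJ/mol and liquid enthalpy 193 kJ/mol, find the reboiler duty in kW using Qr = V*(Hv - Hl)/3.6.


Qr = 444 * (298 - 193) / 3.6 = 444 * 105 / 3.6 = 12950

12950 kW


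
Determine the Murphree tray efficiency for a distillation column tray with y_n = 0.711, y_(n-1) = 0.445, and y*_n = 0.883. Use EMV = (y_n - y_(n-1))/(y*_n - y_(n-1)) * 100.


Murphree vapor efficiency: EMV = (y_n - y_(n-1)) / (y*_n - y_(n-1)) * 100
EMV = (0.711 - 0.445) / (0.883 - 0.445) * 100 = 0.266 / 0.438 * 100 = 60.73

60.73 %


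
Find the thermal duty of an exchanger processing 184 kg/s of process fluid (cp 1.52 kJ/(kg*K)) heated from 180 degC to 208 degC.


Q = m_dot * cp * delta_T
delta_T = 208 - 180 = 28 K
Q = 184 * 1.52 * 28
= 279.68 * 28
= 7831.04 kW

7831.04 kW


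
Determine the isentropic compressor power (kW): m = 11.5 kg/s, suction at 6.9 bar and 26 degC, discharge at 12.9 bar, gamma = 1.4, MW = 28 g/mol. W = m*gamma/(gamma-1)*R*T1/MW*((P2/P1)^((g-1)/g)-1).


Isentropic work: W = m*(gamma/(gamma-1))*(R*T1/MW)*((P2/P1)^((gamma-1)/gamma) - 1)
T1 = 26 + 273.15 = 299.15 K
Pressure ratio = 12.9 / 6.9 = 1.86957
Exponent = (1.4 - 1)/1.4 = 0.285714
(P2/P1)^exp - 1 = 1.86957^0.285714 - 1 = 0.19575
W = 11.5 * 1.4 / 0.4 * 8.314 * 299.15 / 28 * 0.19575 = 699.9

699.9 kW


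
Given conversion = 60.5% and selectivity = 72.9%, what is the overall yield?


Overall yield = conversion (%) * selectivity (%) / 100
Conversion = 60.5%, Selectivity = 72.9%
Y = 60.5 * 72.9 / 100
= 44.1045 %

44.1045 %


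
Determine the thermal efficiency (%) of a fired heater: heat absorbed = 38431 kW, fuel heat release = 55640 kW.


Furnace efficiency = Q_absorbed / Q_fuel * 100
= 38431 / 55640 * 100 = 69.07

69.07 %


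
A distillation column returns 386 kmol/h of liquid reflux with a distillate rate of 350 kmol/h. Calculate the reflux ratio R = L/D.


Reflux ratio definition: R = L / D (liquid returned / distillate withdrawn)
L = 386 kmol/h, D = 350 kmol/h
R = 386 / 350 = 1.103

1.103


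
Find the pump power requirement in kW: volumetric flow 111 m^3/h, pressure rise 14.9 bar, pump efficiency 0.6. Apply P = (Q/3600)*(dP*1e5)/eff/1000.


Q = 111 / 3600 = 0.0308333 m^3/s
P = 0.0308333 * (14.9 * 1e5) / 0.6 / 1000 = 76.57

76.57 kW


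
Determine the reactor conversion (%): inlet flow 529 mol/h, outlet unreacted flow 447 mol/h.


X = (F_in - F_out) / F_in * 100
Moles reacted = 529 - 447 = 82
X = 82 / 529 * 100
= 0.1550 * 100
= 15.50 %

15.50 %


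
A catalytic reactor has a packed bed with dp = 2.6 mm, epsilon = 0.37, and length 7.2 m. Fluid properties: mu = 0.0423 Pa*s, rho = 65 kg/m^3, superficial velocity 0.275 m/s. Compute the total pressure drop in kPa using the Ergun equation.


dp = 2.6 mm = 0.0026 m
Viscous term = 150*0.0423*0.275*(1-0.37)^2 / (0.0026^2*0.37^3) = 2022520
Inertial term = 1.75*65*0.275^2*(1-0.37) / (0.0026*0.37^3) = 41150.9
dP/L = 2022520 + 41150.9 = 2063670 Pa/m
dP = 2063670 * 7.2 / 1000 = 14860 kPa

14860 kPa


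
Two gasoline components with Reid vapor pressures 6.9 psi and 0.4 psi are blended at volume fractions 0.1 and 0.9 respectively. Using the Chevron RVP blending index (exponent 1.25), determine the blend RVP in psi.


Chevron index: RVP_blend = (sum xi*RVPi^1.25)^(1/1.25)
RVP^1.25 terms: 0.1 * 6.9^1.25 + 0.9 * 0.4^1.25 = 1.40461
RVP_blend = 1.40461^(1/1.25) = 1.312

1.312 psi


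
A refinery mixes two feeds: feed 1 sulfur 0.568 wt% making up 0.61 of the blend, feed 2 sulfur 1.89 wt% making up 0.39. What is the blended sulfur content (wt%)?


Linear sulfur blending: S_blend = x1*S1 + x2*S2
Contribution 1: 0.61 * 0.568 = 0.34648 wt%
Contribution 2: 0.39 * 1.89 = 0.7371 wt%
S_blend = 0.34648 + 0.7371 = 1.08358

1.08358 wt%


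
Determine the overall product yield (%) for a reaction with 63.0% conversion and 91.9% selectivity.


Overall yield = conversion (%) * selectivity (%) / 100
Conversion = 63.0%, Selectivity = 91.9%
Y = 63.0 * 91.9 / 100
= 57.897 %

57.897 %


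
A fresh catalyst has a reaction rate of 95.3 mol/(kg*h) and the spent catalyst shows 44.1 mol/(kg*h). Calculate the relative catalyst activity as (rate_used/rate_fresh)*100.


Activity (%) = (rate_used / rate_fresh) * 100
rate_used = 44.1, rate_fresh = 95.3
= (44.1 / 95.3) * 100
= 0.4627 * 100 = 46.27

46.27 %


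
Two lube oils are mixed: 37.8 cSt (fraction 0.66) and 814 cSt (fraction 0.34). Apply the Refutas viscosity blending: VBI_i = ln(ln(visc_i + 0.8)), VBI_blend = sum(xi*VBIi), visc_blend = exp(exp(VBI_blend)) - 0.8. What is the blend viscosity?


Refutas method: VBN_i = 14.534*ln(ln(visc_i + 0.8)) + 10.975, blended linearly by mass fraction; since VBN is linear in VBI_i = ln(ln(visc_i + 0.8)) and the fractions sum to 1, blend VBI directly: visc = exp(exp(VBI_blend)) - 0.8
VBI_1 = ln(ln(37.8 + 0.8)) = 1.29562
VBI_2 = ln(ln(814 + 0.8)) = 1.90255
VBI_blend = 0.66 * 1.29562 + 0.34 * 1.90255 = 1.50198
visc_blend = exp(exp(1.50198)) - 0.8 = 88.37

88.37 cSt


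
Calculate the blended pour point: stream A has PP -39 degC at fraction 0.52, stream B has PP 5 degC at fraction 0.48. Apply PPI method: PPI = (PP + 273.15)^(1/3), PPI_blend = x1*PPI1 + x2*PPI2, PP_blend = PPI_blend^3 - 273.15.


PPI_1 = (-39 + 273.15)^(1/3) = 6.163557
PPI_2 = (5 + 273.15)^(1/3) = 6.527693
PPI_blend = 0.52 * 6.163557 + 0.48 * 6.527693 = 6.338342
PP_blend = 6.338342^3 - 273.15 = 254.6402 - 273.15 = -18.51

-18.51 degC


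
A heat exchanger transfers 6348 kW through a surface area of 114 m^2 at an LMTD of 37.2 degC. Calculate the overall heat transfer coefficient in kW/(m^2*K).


From Q = U*A*LMTD, U = Q / (A * LMTD)
U = 6348 / (114 * 37.2) = 6348 / 4240.8 = 1.497

1.497 kW/(m^2*K)


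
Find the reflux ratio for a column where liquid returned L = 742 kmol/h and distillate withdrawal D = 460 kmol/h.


Reflux ratio definition: R = L / D (liquid returned / distillate withdrawn)
L = 742 kmol/h, D = 460 kmol/h
R = 742 / 460 = 1.613

1.613


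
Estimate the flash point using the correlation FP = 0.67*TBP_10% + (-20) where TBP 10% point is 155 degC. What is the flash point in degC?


FP = 0.67 * 155 + (-20) = 83.85

83.85 degC


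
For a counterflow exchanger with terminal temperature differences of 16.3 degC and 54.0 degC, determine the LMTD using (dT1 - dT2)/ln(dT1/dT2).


LMTD = (dT1 - dT2) / ln(dT1/dT2)
= (16.3 - 54.0) / ln(16.3 / 54.0) = -37.7 / -1.19782 = 31.47

31.47 degC


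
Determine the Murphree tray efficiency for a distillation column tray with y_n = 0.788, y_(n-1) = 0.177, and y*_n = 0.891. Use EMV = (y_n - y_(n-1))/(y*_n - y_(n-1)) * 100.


Murphree vapor efficiency: EMV = (y_n - y_(n-1)) / (y*_n - y_(n-1)) * 100
EMV = (0.788 - 0.177) / (0.891 - 0.177) * 100 = 0.611 / 0.714 * 100 = 85.57

85.57 %


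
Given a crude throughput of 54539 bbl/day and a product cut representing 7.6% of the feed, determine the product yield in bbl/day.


Crude throughput = 54539 bbl/day
Fraction yield = 7.6%
yield = throughput * fraction / 100
yield = 54539 * 7.6 / 100 = 4144.964

4144.964 bbl/day


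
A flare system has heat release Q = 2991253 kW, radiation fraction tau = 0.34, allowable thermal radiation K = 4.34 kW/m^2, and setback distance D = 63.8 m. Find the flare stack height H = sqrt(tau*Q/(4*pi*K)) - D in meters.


tau*Q/(4*pi*K) = 0.34 * 2991253 / (4 * pi * 4.34) = 18648
sqrt(18648) = 136.558
H = 136.558 - 63.8 = 72.76

72.76 m


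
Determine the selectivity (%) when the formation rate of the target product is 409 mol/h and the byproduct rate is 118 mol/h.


Selectivity = desired / (desired + undesired) * 100
Total products = 409 + 118 = 527 mol/h
S = 409 / 527 * 100
= 0.7761 * 100
= 77.61 %

77.61 %


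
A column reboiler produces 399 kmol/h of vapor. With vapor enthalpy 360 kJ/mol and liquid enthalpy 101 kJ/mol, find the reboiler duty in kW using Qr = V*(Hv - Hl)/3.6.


Qr = 399 * (360 - 101) / 3.6 = 399 * 259 / 3.6 = 28710

28710 kW


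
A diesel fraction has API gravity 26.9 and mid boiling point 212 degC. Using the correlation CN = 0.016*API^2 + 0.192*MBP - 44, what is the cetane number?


CN = 0.016 * 26.9^2 + 0.192 * 212 - 44
CN = 11.57776 + 40.704 - 44 = 8.28176

8.28176


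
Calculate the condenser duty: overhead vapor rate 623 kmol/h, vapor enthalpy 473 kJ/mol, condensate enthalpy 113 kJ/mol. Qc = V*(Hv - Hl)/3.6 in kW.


Qc = 623 * (473 - 113) / 3.6 = 623 * 360 / 3.6 = 62300

62300 kW


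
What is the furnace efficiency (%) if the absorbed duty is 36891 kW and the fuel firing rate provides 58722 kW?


Furnace efficiency = Q_absorbed / Q_fuel * 100
= 36891 / 58722 * 100 = 62.82

62.82 %


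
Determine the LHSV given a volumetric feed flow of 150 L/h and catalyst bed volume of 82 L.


LHSV = volumetric feed rate / catalyst volume
= 150 L/h / 82 L
= 1.829 h^-1

1.829 h^-1


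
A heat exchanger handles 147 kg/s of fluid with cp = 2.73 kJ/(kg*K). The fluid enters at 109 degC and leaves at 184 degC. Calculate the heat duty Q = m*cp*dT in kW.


Q = m_dot * cp * delta_T
delta_T = 184 - 109 = 75 K
Q = 147 * 2.73 * 75
= 401.31 * 75
= 30098.25 kW

30098.25 kW


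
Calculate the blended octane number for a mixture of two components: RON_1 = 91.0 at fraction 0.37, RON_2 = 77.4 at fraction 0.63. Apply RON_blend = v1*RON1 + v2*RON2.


Linear blending: RON_blend = sum(vi * RONi)
Contribution 1: 0.37 * 91.0 = 33.67
Contribution 2: 0.63 * 77.4 = 48.762
RON_blend = 33.67 + 48.762 = 82.432

82.432


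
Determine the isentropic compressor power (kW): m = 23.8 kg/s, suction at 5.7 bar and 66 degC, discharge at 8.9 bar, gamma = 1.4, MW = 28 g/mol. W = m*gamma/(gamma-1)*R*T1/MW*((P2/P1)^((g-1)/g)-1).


Isentropic work: W = m*(gamma/(gamma-1))*(R*T1/MW)*((P2/P1)^((gamma-1)/gamma) - 1)
T1 = 66 + 273.15 = 339.15 K
Pressure ratio = 8.9 / 5.7 = 1.5614
Exponent = (1.4 - 1)/1.4 = 0.285714
(P2/P1)^exp - 1 = 1.5614^0.285714 - 1 = 0.135768
W = 23.8 * 1.4 / 0.4 * 8.314 * 339.15 / 28 * 0.135768 = 1139

1139 kW


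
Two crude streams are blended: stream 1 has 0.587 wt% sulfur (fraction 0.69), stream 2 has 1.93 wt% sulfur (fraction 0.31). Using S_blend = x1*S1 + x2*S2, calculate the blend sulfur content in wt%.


Linear sulfur blending: S_blend = x1*S1 + x2*S2
Contribution 1: 0.69 * 0.587 = 0.40503 wt%
Contribution 2: 0.31 * 1.93 = 0.5983 wt%
S_blend = 0.40503 + 0.5983 = 1.00333

1.00333 wt%


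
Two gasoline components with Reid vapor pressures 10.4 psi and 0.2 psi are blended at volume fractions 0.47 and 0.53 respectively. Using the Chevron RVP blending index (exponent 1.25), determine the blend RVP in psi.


Chevron index: RVP_blend = (sum xi*RVPi^1.25)^(1/1.25)
RVP^1.25 terms: 0.47 * 10.4^1.25 + 0.53 * 0.2^1.25 = 8.84876
RVP_blend = 8.84876^(1/1.25) = 5.721

5.721 psi


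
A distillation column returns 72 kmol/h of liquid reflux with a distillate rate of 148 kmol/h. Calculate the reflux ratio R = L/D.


Reflux ratio definition: R = L / D (liquid returned / distillate withdrawn)
L = 72 kmol/h, D = 148 kmol/h
R = 72 / 148 = 0.4865

0.4865


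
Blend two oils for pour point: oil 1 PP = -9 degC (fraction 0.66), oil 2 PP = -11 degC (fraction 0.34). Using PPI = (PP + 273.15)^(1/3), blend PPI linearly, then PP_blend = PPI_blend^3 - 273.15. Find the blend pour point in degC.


PPI_1 = (-9 + 273.15)^(1/3) = 6.416283
PPI_2 = (-11 + 273.15)^(1/3) = 6.400049
PPI_blend = 0.66 * 6.416283 + 0.34 * 6.400049 = 6.410763
PP_blend = 6.410763^3 - 273.15 = 263.4688 - 273.15 = -9.68

-9.68 degC


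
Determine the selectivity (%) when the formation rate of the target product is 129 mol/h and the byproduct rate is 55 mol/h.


Selectivity = desired / (desired + undesired) * 100
Total products = 129 + 55 = 184 mol/h
S = 129 / 184 * 100
= 0.7011 * 100
= 70.11 %

70.11 %


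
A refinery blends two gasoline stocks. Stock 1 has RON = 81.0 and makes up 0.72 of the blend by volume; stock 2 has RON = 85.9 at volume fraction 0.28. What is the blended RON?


Linear blending: RON_blend = sum(vi * RONi)
Contribution 1: 0.72 * 81.0 = 58.32
Contribution 2: 0.28 * 85.9 = 24.052
RON_blend = 58.32 + 24.052 = 82.372

82.372


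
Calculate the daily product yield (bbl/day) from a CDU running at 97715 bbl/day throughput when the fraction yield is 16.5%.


Crude throughput = 97715 bbl/day
Fraction yield = 16.5%
yield = throughput * fraction / 100
yield = 97715 * 16.5 / 100 = 16122.975

16122.975 bbl/day


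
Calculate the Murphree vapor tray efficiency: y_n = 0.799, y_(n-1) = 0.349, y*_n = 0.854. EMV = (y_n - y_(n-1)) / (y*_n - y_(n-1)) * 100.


Murphree vapor efficiency: EMV = (y_n - y_(n-1)) / (y*_n - y_(n-1)) * 100
EMV = (0.799 - 0.349) / (0.854 - 0.349) * 100 = 0.45 / 0.505 * 100 = 89.11

89.11 %


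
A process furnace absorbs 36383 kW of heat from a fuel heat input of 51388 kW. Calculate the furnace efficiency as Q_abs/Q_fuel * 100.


Furnace efficiency = Q_absorbed / Q_fuel * 100
= 36383 / 51388 * 100 = 70.80

70.80 %


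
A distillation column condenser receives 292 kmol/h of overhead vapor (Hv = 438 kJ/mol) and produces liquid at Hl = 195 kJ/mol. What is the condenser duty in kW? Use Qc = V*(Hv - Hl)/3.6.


Qc = 292 * (438 - 195) / 3.6 = 292 * 243 / 3.6 = 19710

19710 kW


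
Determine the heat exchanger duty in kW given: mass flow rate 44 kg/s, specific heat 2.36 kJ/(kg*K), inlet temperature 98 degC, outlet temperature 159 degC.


Q = m_dot * cp * delta_T
delta_T = 159 - 98 = 61 K
Q = 44 * 2.36 * 61
= 103.84 * 61
= 6334.24 kW

6334.24 kW


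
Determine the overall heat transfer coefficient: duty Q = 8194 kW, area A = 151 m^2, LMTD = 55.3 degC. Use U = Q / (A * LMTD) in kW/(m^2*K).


From Q = U*A*LMTD, U = Q / (A * LMTD)
U = 8194 / (151 * 55.3) = 8194 / 8350.3 = 0.9813

0.9813 kW/(m^2*K)


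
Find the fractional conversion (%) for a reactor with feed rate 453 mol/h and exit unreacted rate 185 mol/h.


X = (F_in - F_out) / F_in * 100
Moles reacted = 453 - 185 = 268
X = 268 / 453 * 100
= 0.5916 * 100
= 59.16 %

59.16 %


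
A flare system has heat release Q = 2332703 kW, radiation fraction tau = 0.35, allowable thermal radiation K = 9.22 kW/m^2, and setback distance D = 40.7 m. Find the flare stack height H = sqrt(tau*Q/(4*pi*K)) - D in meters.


tau*Q/(4*pi*K) = 0.35 * 2332703 / (4 * pi * 9.22) = 7046.72
sqrt(7046.72) = 83.9447
H = 83.9447 - 40.7 = 43.24

43.24 m


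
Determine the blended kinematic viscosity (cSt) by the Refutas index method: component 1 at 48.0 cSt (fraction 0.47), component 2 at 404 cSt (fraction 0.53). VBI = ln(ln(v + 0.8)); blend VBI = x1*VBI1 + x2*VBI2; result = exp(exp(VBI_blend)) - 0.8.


Refutas method: VBN_i = 14.534*ln(ln(visc_i + 0.8)) + 10.975, blended linearly by mass fraction; since VBN is linear in VBI_i = ln(ln(visc_i + 0.8)) and the fractions sum to 1, blend VBI directly: visc = exp(exp(VBI_blend)) - 0.8
VBI_1 = ln(ln(48.0 + 0.8)) = 1.35783
VBI_2 = ln(ln(404 + 0.8)) = 1.79232
VBI_blend = 0.47 * 1.35783 + 0.53 * 1.79232 = 1.58811
visc_blend = exp(exp(1.58811)) - 0.8 = 132.8

132.8 cSt


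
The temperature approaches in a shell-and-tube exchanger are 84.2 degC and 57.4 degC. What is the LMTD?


LMTD = (dT1 - dT2) / ln(dT1/dT2)
= (84.2 - 57.4) / ln(84.2 / 57.4) = 26.8 / 0.383151 = 69.95

69.95 degC


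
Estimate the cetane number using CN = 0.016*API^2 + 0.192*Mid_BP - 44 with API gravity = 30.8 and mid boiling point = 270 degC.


CN = 0.016 * 30.8^2 + 0.192 * 270 - 44
CN = 15.17824 + 51.84 - 44 = 23.01824

23.01824


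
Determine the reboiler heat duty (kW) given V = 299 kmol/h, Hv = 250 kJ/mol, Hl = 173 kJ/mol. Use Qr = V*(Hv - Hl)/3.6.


Qr = 299 * (250 - 173) / 3.6 = 299 * 77 / 3.6 = 6395

6395 kW


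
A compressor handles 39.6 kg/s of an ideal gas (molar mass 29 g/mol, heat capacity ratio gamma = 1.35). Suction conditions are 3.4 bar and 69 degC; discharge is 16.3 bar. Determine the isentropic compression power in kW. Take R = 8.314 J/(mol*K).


Isentropic work: W = m*(gamma/(gamma-1))*(R*T1/MW)*((P2/P1)^((gamma-1)/gamma) - 1)
T1 = 69 + 273.15 = 342.15 K
Pressure ratio = 16.3 / 3.4 = 4.79412
Exponent = (1.35 - 1)/1.35 = 0.259259
(P2/P1)^exp - 1 = 4.79412^0.259259 - 1 = 0.501343
W = 39.6 * 1.35 / 0.35 * 8.314 * 342.15 / 29 * 0.501343 = 7511

7511 kW


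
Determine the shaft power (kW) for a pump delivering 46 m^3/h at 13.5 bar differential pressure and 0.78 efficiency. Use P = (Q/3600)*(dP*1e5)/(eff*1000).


Q = 46 / 3600 = 0.0127778 m^3/s
P = 0.0127778 * (13.5 * 1e5) / 0.78 / 1000 = 22.12

22.12 kW


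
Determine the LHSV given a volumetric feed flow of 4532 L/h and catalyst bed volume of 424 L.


LHSV = volumetric feed rate / catalyst volume
= 4532 L/h / 424 L
= 10.69 h^-1

10.69 h^-1


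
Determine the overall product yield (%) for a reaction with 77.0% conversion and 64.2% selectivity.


Overall yield = conversion (%) * selectivity (%) / 100
Conversion = 77.0%, Selectivity = 64.2%
Y = 77.0 * 64.2 / 100
= 49.434 %

49.434 %


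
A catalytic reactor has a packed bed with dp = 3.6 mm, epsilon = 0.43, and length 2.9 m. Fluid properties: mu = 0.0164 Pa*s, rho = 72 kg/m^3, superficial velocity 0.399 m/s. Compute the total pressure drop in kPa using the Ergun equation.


dp = 3.6 mm = 0.0036 m
Viscous term = 150*0.0164*0.399*(1-0.43)^2 / (0.0036^2*0.43^3) = 309491
Inertial term = 1.75*72*0.399^2*(1-0.43) / (0.0036*0.43^3) = 39946.9
dP/L = 309491 + 39946.9 = 349438 Pa/m
dP = 349438 * 2.9 / 1000 = 1013 kPa

1013 kPa


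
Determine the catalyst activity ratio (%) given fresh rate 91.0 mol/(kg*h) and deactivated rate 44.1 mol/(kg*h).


Activity (%) = (rate_used / rate_fresh) * 100
rate_used = 44.1, rate_fresh = 91.0
= (44.1 / 91.0) * 100
= 0.4846 * 100 = 48.46

48.46 %


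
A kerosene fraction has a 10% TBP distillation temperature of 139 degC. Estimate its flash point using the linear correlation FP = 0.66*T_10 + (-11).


FP = 0.66 * 139 + (-11) = 80.74

80.74 degC


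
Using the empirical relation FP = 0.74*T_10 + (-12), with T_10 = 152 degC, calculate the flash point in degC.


FP = 0.74 * 152 + (-12) = 100.48

100.48 degC


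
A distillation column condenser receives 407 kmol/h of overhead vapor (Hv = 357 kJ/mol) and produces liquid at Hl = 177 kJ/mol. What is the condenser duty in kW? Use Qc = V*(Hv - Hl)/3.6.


Qc = 407 * (357 - 177) / 3.6 = 407 * 180 / 3.6 = 20350

20350 kW


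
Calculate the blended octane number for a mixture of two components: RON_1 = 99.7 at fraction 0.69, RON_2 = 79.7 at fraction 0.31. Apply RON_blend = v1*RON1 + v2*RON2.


Linear blending: RON_blend = sum(vi * RONi)
Contribution 1: 0.69 * 99.7 = 68.793
Contribution 2: 0.31 * 79.7 = 24.707
RON_blend = 68.793 + 24.707 = 93.5

93.5


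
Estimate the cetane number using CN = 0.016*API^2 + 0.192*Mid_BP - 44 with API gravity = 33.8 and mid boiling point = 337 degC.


CN = 0.016 * 33.8^2 + 0.192 * 337 - 44
CN = 18.27904 + 64.704 - 44 = 38.98304

38.98304


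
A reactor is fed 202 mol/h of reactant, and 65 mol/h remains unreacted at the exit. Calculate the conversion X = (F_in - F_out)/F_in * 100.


X = (F_in - F_out) / F_in * 100
Moles reacted = 202 - 65 = 137
X = 137 / 202 * 100
= 0.6782 * 100
= 67.82 %

67.82 %


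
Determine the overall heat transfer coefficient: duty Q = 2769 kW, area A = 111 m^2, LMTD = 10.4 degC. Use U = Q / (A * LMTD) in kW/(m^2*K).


From Q = U*A*LMTD, U = Q / (A * LMTD)
U = 2769 / (111 * 10.4) = 2769 / 1154.4 = 2.399

2.399 kW/(m^2*K)


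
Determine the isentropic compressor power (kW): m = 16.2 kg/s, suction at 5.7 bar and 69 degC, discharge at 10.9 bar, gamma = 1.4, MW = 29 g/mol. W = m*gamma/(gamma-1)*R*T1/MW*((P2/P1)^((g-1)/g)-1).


Isentropic work: W = m*(gamma/(gamma-1))*(R*T1/MW)*((P2/P1)^((gamma-1)/gamma) - 1)
T1 = 69 + 273.15 = 342.15 K
Pressure ratio = 10.9 / 5.7 = 1.91228
Exponent = (1.4 - 1)/1.4 = 0.285714
(P2/P1)^exp - 1 = 1.91228^0.285714 - 1 = 0.203492
W = 16.2 * 1.4 / 0.4 * 8.314 * 342.15 / 29 * 0.203492 = 1132

1132 kW


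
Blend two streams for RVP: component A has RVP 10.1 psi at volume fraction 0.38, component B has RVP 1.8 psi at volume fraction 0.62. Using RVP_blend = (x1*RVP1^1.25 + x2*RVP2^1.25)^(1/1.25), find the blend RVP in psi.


Chevron index: RVP_blend = (sum xi*RVPi^1.25)^(1/1.25)
RVP^1.25 terms: 0.38 * 10.1^1.25 + 0.62 * 1.8^1.25 = 8.13469
RVP_blend = 8.13469^(1/1.25) = 5.349

5.349 psi


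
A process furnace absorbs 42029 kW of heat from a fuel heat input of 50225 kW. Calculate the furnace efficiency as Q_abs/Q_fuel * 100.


Furnace efficiency = Q_absorbed / Q_fuel * 100
= 42029 / 50225 * 100 = 83.68

83.68 %


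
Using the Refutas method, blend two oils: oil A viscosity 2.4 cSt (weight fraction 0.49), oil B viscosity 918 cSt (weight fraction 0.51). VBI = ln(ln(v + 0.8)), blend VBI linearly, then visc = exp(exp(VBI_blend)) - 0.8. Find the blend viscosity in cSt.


Refutas method: VBN_i = 14.534*ln(ln(visc_i + 0.8)) + 10.975, blended linearly by mass fraction; since VBN is linear in VBI_i = ln(ln(visc_i + 0.8)) and the fractions sum to 1, blend VBI directly: visc = exp(exp(VBI_blend)) - 0.8
VBI_1 = ln(ln(2.4 + 0.8)) = 0.151133
VBI_2 = ln(ln(918 + 0.8)) = 1.92031
VBI_blend = 0.49 * 0.151133 + 0.51 * 1.92031 = 1.05341
visc_blend = exp(exp(1.05341)) - 0.8 = 16.79

16.79 cSt


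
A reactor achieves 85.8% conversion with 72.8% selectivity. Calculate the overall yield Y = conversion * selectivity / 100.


Overall yield = conversion (%) * selectivity (%) / 100
Conversion = 85.8%, Selectivity = 72.8%
Y = 85.8 * 72.8 / 100
= 62.4624 %

62.4624 %


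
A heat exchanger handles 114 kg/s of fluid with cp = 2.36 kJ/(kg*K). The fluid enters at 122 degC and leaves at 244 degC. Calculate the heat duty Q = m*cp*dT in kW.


Q = m_dot * cp * delta_T
delta_T = 244 - 122 = 122 K
Q = 114 * 2.36 * 122
= 269.04 * 122
= 32822.88 kW

32822.88 kW


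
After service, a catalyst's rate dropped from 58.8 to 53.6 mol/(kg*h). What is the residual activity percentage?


Activity (%) = (rate_used / rate_fresh) * 100
rate_used = 53.6, rate_fresh = 58.8
= (53.6 / 58.8) * 100
= 0.9116 * 100 = 91.16

91.16 %


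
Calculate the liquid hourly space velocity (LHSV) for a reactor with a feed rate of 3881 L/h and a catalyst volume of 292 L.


LHSV = volumetric feed rate / catalyst volume
= 3881 L/h / 292 L
= 13.29 h^-1

13.29 h^-1


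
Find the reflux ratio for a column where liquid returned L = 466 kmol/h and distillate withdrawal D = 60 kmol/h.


Reflux ratio definition: R = L / D (liquid returned / distillate withdrawn)
L = 466 kmol/h, D = 60 kmol/h
R = 466 / 60 = 7.767

7.767


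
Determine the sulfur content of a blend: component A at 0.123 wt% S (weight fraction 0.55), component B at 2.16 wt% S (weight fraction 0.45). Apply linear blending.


Linear sulfur blending: S_blend = x1*S1 + x2*S2
Contribution 1: 0.55 * 0.123 = 0.06765 wt%
Contribution 2: 0.45 * 2.16 = 0.972 wt%
S_blend = 0.06765 + 0.972 = 1.03965

1.03965 wt%


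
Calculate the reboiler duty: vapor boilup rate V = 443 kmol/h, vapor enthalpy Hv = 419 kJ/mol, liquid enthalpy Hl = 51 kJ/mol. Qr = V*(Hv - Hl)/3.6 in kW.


Qr = 443 * (419 - 51) / 3.6 = 443 * 368 / 3.6 = 45280

45280 kW


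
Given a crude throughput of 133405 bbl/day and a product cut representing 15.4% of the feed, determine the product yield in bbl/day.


Crude throughput = 133405 bbl/day
Fraction yield = 15.4%
yield = throughput * fraction / 100
yield = 133405 * 15.4 / 100 = 20544.37

20544.37 bbl/day


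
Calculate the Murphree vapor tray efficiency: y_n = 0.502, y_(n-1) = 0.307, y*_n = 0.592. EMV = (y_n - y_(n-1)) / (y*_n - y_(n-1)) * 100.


Murphree vapor efficiency: EMV = (y_n - y_(n-1)) / (y*_n - y_(n-1)) * 100
EMV = (0.502 - 0.307) / (0.592 - 0.307) * 100 = 0.195 / 0.285 * 100 = 68.42

68.42 %


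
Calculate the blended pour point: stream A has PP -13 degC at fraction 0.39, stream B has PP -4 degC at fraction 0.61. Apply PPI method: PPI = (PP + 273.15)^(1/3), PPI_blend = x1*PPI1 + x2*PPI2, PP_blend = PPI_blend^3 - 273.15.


PPI_1 = (-13 + 273.15)^(1/3) = 6.383731
PPI_2 = (-4 + 273.15)^(1/3) = 6.456514
PPI_blend = 0.39 * 6.383731 + 0.61 * 6.456514 = 6.428129
PP_blend = 6.428129^3 - 273.15 = 265.6157 - 273.15 = -7.53

-7.53 degC


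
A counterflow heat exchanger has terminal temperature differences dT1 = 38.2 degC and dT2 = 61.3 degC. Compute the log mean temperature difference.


LMTD = (dT1 - dT2) / ln(dT1/dT2)
= (38.2 - 61.3) / ln(38.2 / 61.3) = -23.1 / -0.472944 = 48.84

48.84 degC


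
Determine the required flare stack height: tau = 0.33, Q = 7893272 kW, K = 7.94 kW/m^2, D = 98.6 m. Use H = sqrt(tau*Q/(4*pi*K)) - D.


tau*Q/(4*pi*K) = 0.33 * 7893272 / (4 * pi * 7.94) = 26106
sqrt(26106) = 161.574
H = 161.574 - 98.6 = 62.97

62.97 m


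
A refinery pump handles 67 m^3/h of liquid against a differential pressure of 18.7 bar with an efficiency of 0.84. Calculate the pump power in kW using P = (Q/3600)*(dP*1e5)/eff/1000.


Q = 67 / 3600 = 0.0186111 m^3/s
P = 0.0186111 * (18.7 * 1e5) / 0.84 / 1000 = 41.43

41.43 kW


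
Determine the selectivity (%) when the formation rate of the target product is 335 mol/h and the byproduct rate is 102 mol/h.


Selectivity = desired / (desired + undesired) * 100
Total products = 335 + 102 = 437 mol/h
S = 335 / 437 * 100
= 0.7666 * 100
= 76.66 %

76.66 %


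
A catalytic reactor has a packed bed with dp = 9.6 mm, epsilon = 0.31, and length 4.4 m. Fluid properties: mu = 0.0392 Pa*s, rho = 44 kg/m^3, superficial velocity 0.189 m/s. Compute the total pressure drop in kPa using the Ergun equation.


dp = 9.6 mm = 0.0096 m
Viscous term = 150*0.0392*0.189*(1-0.31)^2 / (0.0096^2*0.31^3) = 192712
Inertial term = 1.75*44*0.189^2*(1-0.31) / (0.0096*0.31^3) = 6636.01
dP/L = 192712 + 6636.01 = 199348 Pa/m
dP = 199348 * 4.4 / 1000 = 877.1 kPa

877.1 kPa


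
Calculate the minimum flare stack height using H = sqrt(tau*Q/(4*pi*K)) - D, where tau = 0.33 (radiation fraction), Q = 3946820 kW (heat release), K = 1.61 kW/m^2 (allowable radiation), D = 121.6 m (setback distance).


tau*Q/(4*pi*K) = 0.33 * 3946820 / (4 * pi * 1.61) = 64376.2
sqrt(64376.2) = 253.725
H = 253.725 - 121.6 = 132.1

132.1 m


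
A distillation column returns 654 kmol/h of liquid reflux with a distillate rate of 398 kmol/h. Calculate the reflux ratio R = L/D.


Reflux ratio definition: R = L / D (liquid returned / distillate withdrawn)
L = 654 kmol/h, D = 398 kmol/h
R = 654 / 398 = 1.643

1.643


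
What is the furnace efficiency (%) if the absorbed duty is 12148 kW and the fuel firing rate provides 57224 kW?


Furnace efficiency = Q_absorbed / Q_fuel * 100
= 12148 / 57224 * 100 = 21.23

21.23 %


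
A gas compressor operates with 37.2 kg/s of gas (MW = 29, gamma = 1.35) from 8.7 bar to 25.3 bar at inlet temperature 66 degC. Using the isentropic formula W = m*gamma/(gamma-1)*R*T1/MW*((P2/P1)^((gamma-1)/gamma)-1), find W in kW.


Isentropic work: W = m*(gamma/(gamma-1))*(R*T1/MW)*((P2/P1)^((gamma-1)/gamma) - 1)
T1 = 66 + 273.15 = 339.15 K
Pressure ratio = 25.3 / 8.7 = 2.90805
Exponent = (1.35 - 1)/1.35 = 0.259259
(P2/P1)^exp - 1 = 2.90805^0.259259 - 1 = 0.318843
W = 37.2 * 1.35 / 0.35 * 8.314 * 339.15 / 29 * 0.318843 = 4448

4448 kW


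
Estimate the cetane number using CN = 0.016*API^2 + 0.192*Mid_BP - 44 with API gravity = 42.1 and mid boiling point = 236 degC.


CN = 0.016 * 42.1^2 + 0.192 * 236 - 44
CN = 28.35856 + 45.312 - 44 = 29.67056

29.67056


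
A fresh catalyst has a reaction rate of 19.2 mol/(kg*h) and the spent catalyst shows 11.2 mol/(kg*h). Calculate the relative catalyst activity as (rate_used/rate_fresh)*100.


Activity (%) = (rate_used / rate_fresh) * 100
rate_used = 11.2, rate_fresh = 19.2
= (11.2 / 19.2) * 100
= 0.5833 * 100 = 58.33

58.33 %


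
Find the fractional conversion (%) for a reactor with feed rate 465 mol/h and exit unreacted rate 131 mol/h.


X = (F_in - F_out) / F_in * 100
Moles reacted = 465 - 131 = 334
X = 334 / 465 * 100
= 0.7183 * 100
= 71.83 %

71.83 %


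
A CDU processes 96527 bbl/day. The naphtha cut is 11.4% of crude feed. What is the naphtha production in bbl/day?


Crude throughput = 96527 bbl/day
Fraction yield = 11.4%
yield = throughput * fraction / 100
yield = 96527 * 11.4 / 100 = 11004.078

11004.078 bbl/day


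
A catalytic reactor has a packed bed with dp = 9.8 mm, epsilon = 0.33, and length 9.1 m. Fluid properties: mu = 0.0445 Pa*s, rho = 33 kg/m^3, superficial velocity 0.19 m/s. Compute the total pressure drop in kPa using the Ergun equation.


dp = 9.8 mm = 0.0098 m
Viscous term = 150*0.0445*0.19*(1-0.33)^2 / (0.0098^2*0.33^3) = 164953
Inertial term = 1.75*33*0.19^2*(1-0.33) / (0.0098*0.33^3) = 3966.12
dP/L = 164953 + 3966.12 = 168919 Pa/m
dP = 168919 * 9.1 / 1000 = 1537 kPa

1537 kPa


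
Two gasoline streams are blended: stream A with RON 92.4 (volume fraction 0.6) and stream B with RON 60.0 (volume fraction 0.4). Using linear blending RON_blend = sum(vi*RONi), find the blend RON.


Linear blending: RON_blend = sum(vi * RONi)
Contribution 1: 0.6 * 92.4 = 55.44
Contribution 2: 0.4 * 60.0 = 24
RON_blend = 55.44 + 24 = 79.44

79.44


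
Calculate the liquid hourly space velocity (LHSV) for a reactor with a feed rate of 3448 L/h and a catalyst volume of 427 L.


LHSV = volumetric feed rate / catalyst volume
= 3448 L/h / 427 L
= 8.075 h^-1

8.075 h^-1


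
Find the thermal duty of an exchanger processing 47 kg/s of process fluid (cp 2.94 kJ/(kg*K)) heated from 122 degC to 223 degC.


Q = m_dot * cp * delta_T
delta_T = 223 - 122 = 101 K
Q = 47 * 2.94 * 101
= 138.18 * 101
= 13956.18 kW

13956.18 kW


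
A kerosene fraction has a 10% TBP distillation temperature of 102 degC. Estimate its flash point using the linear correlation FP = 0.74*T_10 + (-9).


FP = 0.74 * 102 + (-9) = 66.48

66.48 degC


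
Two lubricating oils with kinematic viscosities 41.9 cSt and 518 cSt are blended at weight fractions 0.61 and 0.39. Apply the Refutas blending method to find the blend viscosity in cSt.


Refutas method: VBN_i = 14.534*ln(ln(visc_i + 0.8)) + 10.975, blended linearly by mass fraction; since VBN is linear in VBI_i = ln(ln(visc_i + 0.8)) and the fractions sum to 1, blend VBI directly: visc = exp(exp(VBI_blend)) - 0.8
VBI_1 = ln(ln(41.9 + 0.8)) = 1.32287
VBI_2 = ln(ln(518 + 0.8)) = 1.83282
VBI_blend = 0.61 * 1.32287 + 0.39 * 1.83282 = 1.52175
visc_blend = exp(exp(1.52175)) - 0.8 = 96.74

96.74 cSt
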